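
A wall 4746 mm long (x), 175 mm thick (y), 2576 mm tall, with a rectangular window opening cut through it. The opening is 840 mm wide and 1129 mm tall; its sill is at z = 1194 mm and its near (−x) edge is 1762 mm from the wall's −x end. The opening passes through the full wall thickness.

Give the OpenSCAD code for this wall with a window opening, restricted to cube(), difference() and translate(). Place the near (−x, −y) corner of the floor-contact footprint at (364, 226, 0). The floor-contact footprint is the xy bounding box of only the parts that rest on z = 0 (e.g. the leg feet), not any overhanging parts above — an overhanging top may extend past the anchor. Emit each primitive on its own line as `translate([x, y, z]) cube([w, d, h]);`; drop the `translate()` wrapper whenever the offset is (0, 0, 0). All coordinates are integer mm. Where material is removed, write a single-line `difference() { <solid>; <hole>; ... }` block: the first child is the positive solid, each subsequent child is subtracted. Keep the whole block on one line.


difference() { translate([364, 226, 0]) cube([4746, 175, 2576]); translate([2126, 226, 1194]) cube([840, 175, 1129]); }


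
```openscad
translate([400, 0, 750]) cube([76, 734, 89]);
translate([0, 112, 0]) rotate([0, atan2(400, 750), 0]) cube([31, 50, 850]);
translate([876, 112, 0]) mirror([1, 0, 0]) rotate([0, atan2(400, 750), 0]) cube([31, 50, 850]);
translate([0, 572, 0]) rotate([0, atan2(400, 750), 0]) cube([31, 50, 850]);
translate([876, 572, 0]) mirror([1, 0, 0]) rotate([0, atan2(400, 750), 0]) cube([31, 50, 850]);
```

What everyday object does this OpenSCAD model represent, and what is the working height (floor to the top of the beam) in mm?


A sawhorse. The overall height is 839 mm.

A beam across two mirrored pairs of raked legs — a sawhorse. The beam's underside is at z = 750 (matching the legs' vertical rise in atan2(400, 750)) and the beam is 89 mm tall, so its top is at 750 + 89 = 839 mm. The raked legs top out at the beam's underside, so that is the highest point.


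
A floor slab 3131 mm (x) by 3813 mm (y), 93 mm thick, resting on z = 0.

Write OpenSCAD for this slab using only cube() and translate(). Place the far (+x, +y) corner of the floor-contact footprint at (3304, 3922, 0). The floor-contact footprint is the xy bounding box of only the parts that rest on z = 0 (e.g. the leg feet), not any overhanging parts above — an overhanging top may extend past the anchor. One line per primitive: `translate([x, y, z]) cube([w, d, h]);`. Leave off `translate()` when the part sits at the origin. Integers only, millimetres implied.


translate([173, 109, 0]) cube([3131, 3813, 93]);


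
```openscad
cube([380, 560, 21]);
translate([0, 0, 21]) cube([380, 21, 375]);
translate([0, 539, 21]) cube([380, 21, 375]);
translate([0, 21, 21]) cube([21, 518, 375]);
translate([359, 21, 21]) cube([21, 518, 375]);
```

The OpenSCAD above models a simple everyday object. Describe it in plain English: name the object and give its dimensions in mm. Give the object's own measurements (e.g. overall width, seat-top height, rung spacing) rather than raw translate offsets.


An open-topped rectangular box: outside dimensions 380×560×396 mm, with a uniform wall and base thickness of 21 mm. The base is a full 380×560 slab on the floor; four walls sit on top of the base. The front and back walls (the −y and +y sides) span the full width; the two side walls fit between them.


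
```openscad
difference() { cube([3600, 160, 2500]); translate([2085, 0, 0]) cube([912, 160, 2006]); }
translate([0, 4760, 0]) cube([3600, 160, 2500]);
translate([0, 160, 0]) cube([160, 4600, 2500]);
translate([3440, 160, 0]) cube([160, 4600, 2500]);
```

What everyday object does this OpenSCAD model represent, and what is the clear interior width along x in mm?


A single room. The interior width is 3280 mm.

Four walls enclosing a rectangle with a door in the front wall — a room. Outside width 3600 minus two 160 mm walls gives 3280 mm.


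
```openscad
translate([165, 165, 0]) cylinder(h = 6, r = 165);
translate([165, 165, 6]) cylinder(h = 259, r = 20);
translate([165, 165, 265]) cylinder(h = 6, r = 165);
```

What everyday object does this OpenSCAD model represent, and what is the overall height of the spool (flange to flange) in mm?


A spool. The overall height is 271 mm.

Three coaxial cylinders, large–small–large — a spool. Two 6 mm flanges and a 259 mm core give 6 + 259 + 6 = 271 mm.


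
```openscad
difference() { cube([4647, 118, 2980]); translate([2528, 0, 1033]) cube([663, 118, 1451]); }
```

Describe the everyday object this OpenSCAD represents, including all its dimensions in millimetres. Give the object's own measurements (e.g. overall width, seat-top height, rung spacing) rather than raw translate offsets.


A wall 4647 mm long (x), 118 mm thick (y), 2980 mm tall, with a rectangular window opening cut through it. The opening is 663 mm wide and 1451 mm tall; its sill is at z = 1033 mm and its near (−x) edge is 2528 mm from the wall's −x end. The opening passes through the full wall thickness.


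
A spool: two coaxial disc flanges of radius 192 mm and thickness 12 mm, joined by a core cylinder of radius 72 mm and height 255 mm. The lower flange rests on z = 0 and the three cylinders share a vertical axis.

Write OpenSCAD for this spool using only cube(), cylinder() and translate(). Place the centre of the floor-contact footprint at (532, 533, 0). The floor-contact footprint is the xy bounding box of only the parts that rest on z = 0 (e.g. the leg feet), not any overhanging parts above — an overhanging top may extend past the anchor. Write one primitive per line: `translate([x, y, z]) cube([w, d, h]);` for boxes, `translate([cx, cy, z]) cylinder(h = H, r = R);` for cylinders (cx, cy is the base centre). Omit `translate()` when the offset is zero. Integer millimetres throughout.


translate([532, 533, 0]) cylinder(h = 12, r = 192);
translate([532, 533, 12]) cylinder(h = 255, r = 72);
translate([532, 533, 267]) cylinder(h = 12, r = 192);


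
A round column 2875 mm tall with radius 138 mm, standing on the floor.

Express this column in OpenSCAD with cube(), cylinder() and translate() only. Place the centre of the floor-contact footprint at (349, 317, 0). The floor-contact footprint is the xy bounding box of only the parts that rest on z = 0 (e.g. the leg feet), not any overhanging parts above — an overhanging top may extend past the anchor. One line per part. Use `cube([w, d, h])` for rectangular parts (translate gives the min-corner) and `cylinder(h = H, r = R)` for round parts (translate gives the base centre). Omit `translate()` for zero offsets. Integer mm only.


translate([349, 317, 0]) cylinder(h = 2875, r = 138);


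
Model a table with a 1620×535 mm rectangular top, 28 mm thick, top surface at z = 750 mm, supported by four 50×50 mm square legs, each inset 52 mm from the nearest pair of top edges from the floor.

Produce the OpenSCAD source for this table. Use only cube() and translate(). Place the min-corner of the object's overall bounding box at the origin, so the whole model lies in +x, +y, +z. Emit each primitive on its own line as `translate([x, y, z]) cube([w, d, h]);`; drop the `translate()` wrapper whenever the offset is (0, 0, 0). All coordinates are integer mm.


// leg_h = 750 - 28 = 722
translate([0, 0, 722]) cube([1620, 535, 28]);
translate([52, 52, 0]) cube([50, 50, 722]);
translate([1518, 52, 0]) cube([50, 50, 722]);
translate([52, 433, 0]) cube([50, 50, 722]);
translate([1518, 433, 0]) cube([50, 50, 722]);


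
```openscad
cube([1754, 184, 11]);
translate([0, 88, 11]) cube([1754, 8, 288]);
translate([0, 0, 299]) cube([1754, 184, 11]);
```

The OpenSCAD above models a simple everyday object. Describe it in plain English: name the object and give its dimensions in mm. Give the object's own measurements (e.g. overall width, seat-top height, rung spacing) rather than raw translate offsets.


An I-beam lying along x, 1754 mm long. Overall section height 310 mm. Two flanges 184 mm wide (y) and 11 mm thick, one on the floor and one at the top; a web 8 mm thick runs between them, centred on the flange width.


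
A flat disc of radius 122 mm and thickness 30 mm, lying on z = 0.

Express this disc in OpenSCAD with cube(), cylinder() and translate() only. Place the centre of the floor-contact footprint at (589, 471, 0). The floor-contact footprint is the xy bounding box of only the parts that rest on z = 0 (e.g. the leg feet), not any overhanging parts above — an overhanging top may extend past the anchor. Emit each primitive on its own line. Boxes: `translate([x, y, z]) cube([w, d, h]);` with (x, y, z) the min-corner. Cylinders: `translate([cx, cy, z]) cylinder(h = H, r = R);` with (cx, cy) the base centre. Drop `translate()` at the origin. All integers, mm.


translate([589, 471, 0]) cylinder(h = 30, r = 122);


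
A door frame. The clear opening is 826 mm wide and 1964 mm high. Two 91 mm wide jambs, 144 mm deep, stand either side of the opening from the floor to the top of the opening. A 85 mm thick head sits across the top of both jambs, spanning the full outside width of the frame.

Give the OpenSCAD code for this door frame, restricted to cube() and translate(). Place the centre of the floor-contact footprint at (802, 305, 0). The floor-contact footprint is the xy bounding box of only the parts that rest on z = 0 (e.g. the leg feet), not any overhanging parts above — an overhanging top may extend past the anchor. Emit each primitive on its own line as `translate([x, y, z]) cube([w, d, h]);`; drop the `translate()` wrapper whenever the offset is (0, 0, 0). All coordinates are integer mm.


translate([298, 233, 0]) cube([91, 144, 1964]);
translate([1215, 233, 0]) cube([91, 144, 1964]);
translate([298, 233, 1964]) cube([1008, 144, 85]);


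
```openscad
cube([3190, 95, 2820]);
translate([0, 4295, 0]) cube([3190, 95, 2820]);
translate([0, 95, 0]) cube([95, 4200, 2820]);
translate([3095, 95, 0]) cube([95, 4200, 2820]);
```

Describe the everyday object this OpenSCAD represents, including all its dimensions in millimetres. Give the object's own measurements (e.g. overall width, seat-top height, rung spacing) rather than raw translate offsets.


The wall frame of a small rectangular building: four walls, each 2820 mm tall and 95 mm thick, enclosing a footprint 3190 mm (x) by 4390 mm (y) outside-to-outside, with no floor or roof. The front and back walls (the −y and +y sides) span the full width; the two side walls fit between them.


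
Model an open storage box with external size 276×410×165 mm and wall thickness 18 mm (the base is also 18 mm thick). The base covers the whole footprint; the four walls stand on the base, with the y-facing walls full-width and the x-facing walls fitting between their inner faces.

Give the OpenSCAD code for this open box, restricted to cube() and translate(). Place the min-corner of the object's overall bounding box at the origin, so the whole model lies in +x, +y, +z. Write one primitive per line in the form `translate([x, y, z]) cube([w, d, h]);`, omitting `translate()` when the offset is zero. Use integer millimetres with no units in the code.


cube([276, 410, 18]);
translate([0, 0, 18]) cube([276, 18, 147]);
translate([0, 392, 18]) cube([276, 18, 147]);
translate([0, 18, 18]) cube([18, 374, 147]);
translate([258, 18, 18]) cube([18, 374, 147]);


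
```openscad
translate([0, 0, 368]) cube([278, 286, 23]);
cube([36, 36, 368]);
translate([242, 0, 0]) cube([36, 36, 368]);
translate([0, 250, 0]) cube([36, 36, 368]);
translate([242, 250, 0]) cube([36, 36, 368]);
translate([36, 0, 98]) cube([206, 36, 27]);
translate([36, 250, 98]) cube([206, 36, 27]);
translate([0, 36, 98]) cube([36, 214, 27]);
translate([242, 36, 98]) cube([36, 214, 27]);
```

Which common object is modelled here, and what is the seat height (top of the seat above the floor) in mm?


A stool. The seat height is 391 mm.

A 278×286×23 slab at z = 368 on four corner posts — a stool. The seat top is 368 + 23 = 391 mm.


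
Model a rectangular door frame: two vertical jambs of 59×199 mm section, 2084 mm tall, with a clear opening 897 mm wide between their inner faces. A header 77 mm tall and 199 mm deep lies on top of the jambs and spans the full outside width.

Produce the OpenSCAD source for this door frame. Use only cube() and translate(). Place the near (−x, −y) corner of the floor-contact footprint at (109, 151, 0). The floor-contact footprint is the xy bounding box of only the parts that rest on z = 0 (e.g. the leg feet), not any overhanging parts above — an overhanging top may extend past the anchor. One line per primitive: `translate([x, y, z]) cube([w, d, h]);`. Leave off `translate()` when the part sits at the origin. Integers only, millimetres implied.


translate([109, 151, 0]) cube([59, 199, 2084]);
translate([1065, 151, 0]) cube([59, 199, 2084]);
translate([109, 151, 2084]) cube([1015, 199, 77]);


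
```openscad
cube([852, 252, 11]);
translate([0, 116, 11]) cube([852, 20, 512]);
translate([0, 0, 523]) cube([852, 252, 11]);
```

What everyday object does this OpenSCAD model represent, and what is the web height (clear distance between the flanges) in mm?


An I-beam. The web height is 512 mm.

Two wide flanges with a thin centred web — an I-beam. Overall 534 mm minus two 11 mm flanges gives a web of 534 − 2·11 = 512 mm.


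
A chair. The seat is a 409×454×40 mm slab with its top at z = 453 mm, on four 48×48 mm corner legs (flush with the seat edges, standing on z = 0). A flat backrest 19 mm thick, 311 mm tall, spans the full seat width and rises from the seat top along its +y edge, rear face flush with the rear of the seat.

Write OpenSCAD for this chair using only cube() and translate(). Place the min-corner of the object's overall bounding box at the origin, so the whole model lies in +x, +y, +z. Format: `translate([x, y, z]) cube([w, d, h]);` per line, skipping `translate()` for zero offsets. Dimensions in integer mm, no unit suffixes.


translate([0, 0, 413]) cube([409, 454, 40]);
cube([48, 48, 413]);
translate([361, 0, 0]) cube([48, 48, 413]);
translate([0, 406, 0]) cube([48, 48, 413]);
translate([361, 406, 0]) cube([48, 48, 413]);
translate([0, 435, 453]) cube([409, 19, 311]);


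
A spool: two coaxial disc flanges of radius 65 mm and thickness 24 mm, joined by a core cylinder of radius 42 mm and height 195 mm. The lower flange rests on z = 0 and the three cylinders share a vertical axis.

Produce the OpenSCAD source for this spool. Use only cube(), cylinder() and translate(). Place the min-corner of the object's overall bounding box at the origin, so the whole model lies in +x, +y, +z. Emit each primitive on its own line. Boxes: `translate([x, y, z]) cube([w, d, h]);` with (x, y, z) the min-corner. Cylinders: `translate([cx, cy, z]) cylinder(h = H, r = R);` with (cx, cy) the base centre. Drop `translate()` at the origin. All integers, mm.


translate([65, 65, 0]) cylinder(h = 24, r = 65);
translate([65, 65, 24]) cylinder(h = 195, r = 42);
translate([65, 65, 219]) cylinder(h = 24, r = 65);


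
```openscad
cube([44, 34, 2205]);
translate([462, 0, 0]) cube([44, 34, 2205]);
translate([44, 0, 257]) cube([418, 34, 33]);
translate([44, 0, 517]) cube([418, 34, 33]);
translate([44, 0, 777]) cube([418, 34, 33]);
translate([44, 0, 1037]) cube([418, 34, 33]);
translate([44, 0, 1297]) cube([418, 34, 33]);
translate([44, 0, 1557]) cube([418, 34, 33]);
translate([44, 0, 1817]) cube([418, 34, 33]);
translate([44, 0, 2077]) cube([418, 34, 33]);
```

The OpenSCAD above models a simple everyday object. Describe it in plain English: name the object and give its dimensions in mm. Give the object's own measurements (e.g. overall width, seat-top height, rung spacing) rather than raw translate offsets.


A straight ladder. Two 44×34 mm vertical rails, 2205 mm tall, stand 506 mm apart (outside-to-outside) with their front faces coplanar on the −y side. 8 rungs, each 34 mm deep and 33 mm tall, span between the inner faces of the rails, front faces flush with the rails. The lowest rung's underside is at z = 257 mm and rungs are spaced 260 mm apart (underside to underside).


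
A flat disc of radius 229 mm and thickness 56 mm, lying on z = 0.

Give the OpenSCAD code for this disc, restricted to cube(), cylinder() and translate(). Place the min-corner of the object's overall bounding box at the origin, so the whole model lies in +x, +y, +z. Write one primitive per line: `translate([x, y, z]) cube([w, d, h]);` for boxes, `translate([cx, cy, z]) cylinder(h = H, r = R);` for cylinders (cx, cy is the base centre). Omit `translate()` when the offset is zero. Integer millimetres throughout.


translate([229, 229, 0]) cylinder(h = 56, r = 229);


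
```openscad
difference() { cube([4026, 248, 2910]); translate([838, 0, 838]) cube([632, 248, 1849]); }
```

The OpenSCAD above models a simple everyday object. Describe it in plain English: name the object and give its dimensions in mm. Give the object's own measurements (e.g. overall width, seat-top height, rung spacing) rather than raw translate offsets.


A wall 4026 mm long (x), 248 mm thick (y), 2910 mm tall, with a rectangular window opening cut through it. The opening is 632 mm wide and 1849 mm tall; its sill is at z = 838 mm and its near (−x) edge is 838 mm from the wall's −x end. The opening passes through the full wall thickness.


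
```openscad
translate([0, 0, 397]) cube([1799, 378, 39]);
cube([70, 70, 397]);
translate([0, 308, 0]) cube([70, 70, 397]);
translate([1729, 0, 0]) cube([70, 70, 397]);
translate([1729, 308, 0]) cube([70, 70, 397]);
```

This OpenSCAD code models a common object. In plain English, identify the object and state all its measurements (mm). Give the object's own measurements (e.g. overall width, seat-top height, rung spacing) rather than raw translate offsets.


A long wooden bench with a 1799 mm (x) × 378 mm (y) seat, 39 mm thick, its top surface 436 mm above the floor. Four 70 mm square legs at the seat corners, flush with the edges, run from z = 0 to the seat underside.


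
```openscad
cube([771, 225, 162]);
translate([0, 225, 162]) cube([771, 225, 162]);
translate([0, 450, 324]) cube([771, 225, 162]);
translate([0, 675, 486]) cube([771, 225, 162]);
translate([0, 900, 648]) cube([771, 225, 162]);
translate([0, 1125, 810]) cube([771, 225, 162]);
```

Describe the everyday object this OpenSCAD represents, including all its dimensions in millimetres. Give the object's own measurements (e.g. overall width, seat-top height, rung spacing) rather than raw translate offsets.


A straight staircase of 6 solid steps. Each step is 771 mm wide (x), 225 mm deep (y, the going) and 162 mm tall (the rise). The first step rests on the floor; each subsequent step sits one going further in +y and one rise higher in +z, directly behind and above the previous step with no overlap.


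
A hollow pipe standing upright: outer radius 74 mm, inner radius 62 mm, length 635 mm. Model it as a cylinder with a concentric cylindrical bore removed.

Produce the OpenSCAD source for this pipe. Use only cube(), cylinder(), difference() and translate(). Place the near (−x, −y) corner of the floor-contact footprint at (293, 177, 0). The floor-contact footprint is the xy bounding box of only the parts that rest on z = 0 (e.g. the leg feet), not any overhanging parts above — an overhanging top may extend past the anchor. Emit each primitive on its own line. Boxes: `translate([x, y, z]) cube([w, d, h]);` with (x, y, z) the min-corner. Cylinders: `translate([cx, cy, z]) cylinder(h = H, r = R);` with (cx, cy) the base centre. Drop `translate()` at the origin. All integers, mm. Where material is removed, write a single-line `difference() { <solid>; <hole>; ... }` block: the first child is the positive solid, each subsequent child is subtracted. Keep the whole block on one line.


difference() { translate([367, 251, 0]) cylinder(h = 635, r = 74); translate([367, 251, 0]) cylinder(h = 635, r = 62); }


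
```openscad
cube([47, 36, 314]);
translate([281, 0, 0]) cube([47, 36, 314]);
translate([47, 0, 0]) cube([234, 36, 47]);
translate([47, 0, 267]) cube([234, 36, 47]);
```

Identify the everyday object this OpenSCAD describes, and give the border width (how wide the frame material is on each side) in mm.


A picture frame. The border width is 47 mm.

Four thin pieces enclosing a rectangular opening — a picture frame. The two full-height stiles are 314 mm tall; the top rail sits at z = 267 and is 47 mm tall, so the border above the opening is 314 − 267 = 47 mm, matching the stile x-width.


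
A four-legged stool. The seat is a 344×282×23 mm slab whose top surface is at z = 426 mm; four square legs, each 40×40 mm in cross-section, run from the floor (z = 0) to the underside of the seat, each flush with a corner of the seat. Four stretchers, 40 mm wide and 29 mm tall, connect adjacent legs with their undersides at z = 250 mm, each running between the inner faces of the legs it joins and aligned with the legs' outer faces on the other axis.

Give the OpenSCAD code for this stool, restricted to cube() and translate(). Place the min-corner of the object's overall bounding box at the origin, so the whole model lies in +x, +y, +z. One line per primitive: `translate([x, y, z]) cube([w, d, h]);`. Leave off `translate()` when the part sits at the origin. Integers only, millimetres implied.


// leg_h = 426 - 23 = 403
// stretcher span = 344 - 2*40 = 264
translate([0, 0, 403]) cube([344, 282, 23]);
cube([40, 40, 403]);
translate([304, 0, 0]) cube([40, 40, 403]);
translate([0, 242, 0]) cube([40, 40, 403]);
translate([304, 242, 0]) cube([40, 40, 403]);
translate([40, 0, 250]) cube([264, 40, 29]);
translate([40, 242, 250]) cube([264, 40, 29]);
translate([0, 40, 250]) cube([40, 202, 29]);
translate([304, 40, 250]) cube([40, 202, 29]);


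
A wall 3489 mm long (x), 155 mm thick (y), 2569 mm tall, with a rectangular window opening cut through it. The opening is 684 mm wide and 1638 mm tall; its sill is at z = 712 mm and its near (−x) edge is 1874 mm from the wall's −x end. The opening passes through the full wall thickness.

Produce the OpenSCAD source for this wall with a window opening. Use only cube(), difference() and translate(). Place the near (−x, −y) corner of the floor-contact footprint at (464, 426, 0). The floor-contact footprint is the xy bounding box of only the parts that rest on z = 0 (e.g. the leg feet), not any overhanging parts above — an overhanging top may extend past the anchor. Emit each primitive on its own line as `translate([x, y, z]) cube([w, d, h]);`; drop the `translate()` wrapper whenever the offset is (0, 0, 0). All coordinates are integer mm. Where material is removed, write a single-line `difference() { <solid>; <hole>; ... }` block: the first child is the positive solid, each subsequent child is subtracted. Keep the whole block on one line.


difference() { translate([464, 426, 0]) cube([3489, 155, 2569]); translate([2338, 426, 712]) cube([684, 155, 1638]); }


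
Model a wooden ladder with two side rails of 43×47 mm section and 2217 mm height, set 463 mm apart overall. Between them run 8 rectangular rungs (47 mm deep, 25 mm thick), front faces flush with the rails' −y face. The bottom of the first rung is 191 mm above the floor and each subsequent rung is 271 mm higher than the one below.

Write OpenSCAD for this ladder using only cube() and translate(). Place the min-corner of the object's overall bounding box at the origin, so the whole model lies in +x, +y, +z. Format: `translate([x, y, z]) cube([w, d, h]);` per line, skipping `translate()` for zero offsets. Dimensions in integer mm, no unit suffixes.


// rung span = 463 - 2*43 = 377
// rung[k] z = 191 + k*271
cube([43, 47, 2217]);
translate([420, 0, 0]) cube([43, 47, 2217]);
translate([43, 0, 191]) cube([377, 47, 25]);
translate([43, 0, 462]) cube([377, 47, 25]);
translate([43, 0, 733]) cube([377, 47, 25]);
translate([43, 0, 1004]) cube([377, 47, 25]);
translate([43, 0, 1275]) cube([377, 47, 25]);
translate([43, 0, 1546]) cube([377, 47, 25]);
translate([43, 0, 1817]) cube([377, 47, 25]);
translate([43, 0, 2088]) cube([377, 47, 25]);


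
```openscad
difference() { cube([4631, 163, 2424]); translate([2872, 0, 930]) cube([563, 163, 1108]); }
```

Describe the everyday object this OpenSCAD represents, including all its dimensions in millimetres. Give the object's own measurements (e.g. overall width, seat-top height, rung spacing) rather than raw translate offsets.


A wall 4631 mm long (x), 163 mm thick (y), 2424 mm tall, with a rectangular window opening cut through it. The opening is 563 mm wide and 1108 mm tall; its sill is at z = 930 mm and its near (−x) edge is 2872 mm from the wall's −x end. The opening passes through the full wall thickness.


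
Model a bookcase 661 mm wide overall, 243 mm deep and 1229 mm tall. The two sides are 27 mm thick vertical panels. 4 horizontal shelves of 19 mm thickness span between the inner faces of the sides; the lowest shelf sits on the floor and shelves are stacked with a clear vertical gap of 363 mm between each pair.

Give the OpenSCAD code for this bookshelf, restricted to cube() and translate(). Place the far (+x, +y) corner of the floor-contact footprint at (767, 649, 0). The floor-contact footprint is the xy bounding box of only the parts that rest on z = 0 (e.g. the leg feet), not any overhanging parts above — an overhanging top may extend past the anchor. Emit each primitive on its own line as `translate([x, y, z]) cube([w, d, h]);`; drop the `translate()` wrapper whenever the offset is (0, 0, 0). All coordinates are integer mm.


translate([106, 406, 0]) cube([27, 243, 1229]);
translate([740, 406, 0]) cube([27, 243, 1229]);
translate([133, 406, 0]) cube([607, 243, 19]);
translate([133, 406, 382]) cube([607, 243, 19]);
translate([133, 406, 764]) cube([607, 243, 19]);
translate([133, 406, 1146]) cube([607, 243, 19]);


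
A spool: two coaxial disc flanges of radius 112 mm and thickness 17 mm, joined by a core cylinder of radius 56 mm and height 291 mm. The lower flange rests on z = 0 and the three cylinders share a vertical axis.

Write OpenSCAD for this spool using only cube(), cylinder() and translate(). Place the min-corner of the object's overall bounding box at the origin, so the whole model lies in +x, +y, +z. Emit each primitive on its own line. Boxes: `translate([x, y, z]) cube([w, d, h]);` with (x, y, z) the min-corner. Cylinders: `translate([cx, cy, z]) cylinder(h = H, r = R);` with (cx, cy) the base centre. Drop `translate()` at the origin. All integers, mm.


translate([112, 112, 0]) cylinder(h = 17, r = 112);
translate([112, 112, 17]) cylinder(h = 291, r = 56);
translate([112, 112, 308]) cylinder(h = 17, r = 112);


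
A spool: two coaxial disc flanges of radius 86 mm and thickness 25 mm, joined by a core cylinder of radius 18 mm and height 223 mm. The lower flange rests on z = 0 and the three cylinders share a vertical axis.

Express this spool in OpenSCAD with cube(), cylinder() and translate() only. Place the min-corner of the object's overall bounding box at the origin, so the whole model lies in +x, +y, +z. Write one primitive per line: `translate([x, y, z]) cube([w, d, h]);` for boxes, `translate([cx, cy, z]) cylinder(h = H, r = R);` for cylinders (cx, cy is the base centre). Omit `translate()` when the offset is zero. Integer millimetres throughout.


translate([86, 86, 0]) cylinder(h = 25, r = 86);
translate([86, 86, 25]) cylinder(h = 223, r = 18);
translate([86, 86, 248]) cylinder(h = 25, r = 86);


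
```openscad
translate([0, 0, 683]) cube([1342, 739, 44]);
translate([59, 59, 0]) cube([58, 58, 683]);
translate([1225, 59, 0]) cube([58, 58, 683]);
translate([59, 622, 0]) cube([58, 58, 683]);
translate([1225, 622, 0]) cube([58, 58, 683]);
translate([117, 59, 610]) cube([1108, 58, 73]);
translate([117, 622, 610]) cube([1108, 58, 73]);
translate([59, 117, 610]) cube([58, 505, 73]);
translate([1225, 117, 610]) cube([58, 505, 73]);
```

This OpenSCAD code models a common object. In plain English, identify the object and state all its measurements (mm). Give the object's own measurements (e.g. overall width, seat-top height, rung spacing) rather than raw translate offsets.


A rectangular dining table. The top is 1342×739×44 mm with its upper surface at z = 727 mm. It stands on four 58×58 mm square legs, each inset 59 mm from the nearest pair of top edges, running from the floor to the underside of the top. Four apron rails, 58 mm thick and 73 mm tall, run between adjacent legs with their top edges flush with the underside of the top and their outer faces flush with the legs' outer faces.


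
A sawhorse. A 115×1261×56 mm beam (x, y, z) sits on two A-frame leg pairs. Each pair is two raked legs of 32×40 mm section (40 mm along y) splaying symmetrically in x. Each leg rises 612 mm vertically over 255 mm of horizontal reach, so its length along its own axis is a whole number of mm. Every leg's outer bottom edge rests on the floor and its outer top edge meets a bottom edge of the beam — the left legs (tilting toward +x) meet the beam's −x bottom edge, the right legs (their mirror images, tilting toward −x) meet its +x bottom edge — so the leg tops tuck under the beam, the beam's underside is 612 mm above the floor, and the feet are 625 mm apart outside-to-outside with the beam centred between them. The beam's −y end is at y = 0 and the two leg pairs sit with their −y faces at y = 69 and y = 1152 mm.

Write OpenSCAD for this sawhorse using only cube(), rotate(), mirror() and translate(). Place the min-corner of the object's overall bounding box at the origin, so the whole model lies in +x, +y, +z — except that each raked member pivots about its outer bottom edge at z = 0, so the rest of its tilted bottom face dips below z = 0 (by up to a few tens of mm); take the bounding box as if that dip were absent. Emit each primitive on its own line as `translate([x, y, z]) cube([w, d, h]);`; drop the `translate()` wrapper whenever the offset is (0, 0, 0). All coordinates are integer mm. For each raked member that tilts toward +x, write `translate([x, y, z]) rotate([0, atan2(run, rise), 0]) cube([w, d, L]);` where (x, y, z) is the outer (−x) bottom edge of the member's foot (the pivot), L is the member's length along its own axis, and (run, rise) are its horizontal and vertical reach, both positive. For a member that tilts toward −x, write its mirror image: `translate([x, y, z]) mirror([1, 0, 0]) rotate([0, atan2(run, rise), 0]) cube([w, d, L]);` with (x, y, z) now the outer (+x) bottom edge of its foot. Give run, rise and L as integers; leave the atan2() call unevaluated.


translate([255, 0, 612]) cube([115, 1261, 56]);
translate([0, 69, 0]) rotate([0, atan2(255, 612), 0]) cube([32, 40, 663]);
translate([625, 69, 0]) mirror([1, 0, 0]) rotate([0, atan2(255, 612), 0]) cube([32, 40, 663]);
translate([0, 1152, 0]) rotate([0, atan2(255, 612), 0]) cube([32, 40, 663]);
translate([625, 1152, 0]) mirror([1, 0, 0]) rotate([0, atan2(255, 612), 0]) cube([32, 40, 663]);


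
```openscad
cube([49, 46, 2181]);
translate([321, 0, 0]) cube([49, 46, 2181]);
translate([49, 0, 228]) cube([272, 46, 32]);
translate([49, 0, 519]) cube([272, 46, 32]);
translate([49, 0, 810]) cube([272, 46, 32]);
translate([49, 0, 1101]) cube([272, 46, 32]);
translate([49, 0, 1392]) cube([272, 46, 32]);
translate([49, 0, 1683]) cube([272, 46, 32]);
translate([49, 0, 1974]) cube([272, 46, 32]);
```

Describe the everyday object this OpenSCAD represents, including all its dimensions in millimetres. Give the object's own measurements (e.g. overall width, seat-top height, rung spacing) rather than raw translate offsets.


A straight ladder. Two 49×46 mm vertical rails, 2181 mm tall, stand 370 mm apart (outside-to-outside) with their front faces coplanar on the −y side. 7 rungs, each 46 mm deep and 32 mm tall, span between the inner faces of the rails, front faces flush with the rails. The lowest rung's underside is at z = 228 mm and rungs are spaced 291 mm apart (underside to underside).


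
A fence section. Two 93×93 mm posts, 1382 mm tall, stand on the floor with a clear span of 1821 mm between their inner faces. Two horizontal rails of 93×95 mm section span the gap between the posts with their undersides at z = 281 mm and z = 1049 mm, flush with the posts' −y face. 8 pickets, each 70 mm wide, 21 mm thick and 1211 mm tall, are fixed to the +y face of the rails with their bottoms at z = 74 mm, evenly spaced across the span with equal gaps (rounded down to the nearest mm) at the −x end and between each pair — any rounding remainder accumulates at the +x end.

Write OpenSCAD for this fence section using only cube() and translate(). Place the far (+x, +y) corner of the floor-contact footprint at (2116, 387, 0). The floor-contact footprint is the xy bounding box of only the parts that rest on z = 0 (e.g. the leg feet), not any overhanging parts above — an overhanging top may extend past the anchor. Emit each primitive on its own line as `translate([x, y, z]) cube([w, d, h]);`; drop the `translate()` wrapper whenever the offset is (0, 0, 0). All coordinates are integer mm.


translate([109, 294, 0]) cube([93, 93, 1382]);
translate([2023, 294, 0]) cube([93, 93, 1382]);
translate([202, 294, 281]) cube([1821, 93, 95]);
translate([202, 294, 1049]) cube([1821, 93, 95]);
translate([342, 387, 74]) cube([70, 21, 1211]);
translate([552, 387, 74]) cube([70, 21, 1211]);
translate([762, 387, 74]) cube([70, 21, 1211]);
translate([972, 387, 74]) cube([70, 21, 1211]);
translate([1182, 387, 74]) cube([70, 21, 1211]);
translate([1392, 387, 74]) cube([70, 21, 1211]);
translate([1602, 387, 74]) cube([70, 21, 1211]);
translate([1812, 387, 74]) cube([70, 21, 1211]);


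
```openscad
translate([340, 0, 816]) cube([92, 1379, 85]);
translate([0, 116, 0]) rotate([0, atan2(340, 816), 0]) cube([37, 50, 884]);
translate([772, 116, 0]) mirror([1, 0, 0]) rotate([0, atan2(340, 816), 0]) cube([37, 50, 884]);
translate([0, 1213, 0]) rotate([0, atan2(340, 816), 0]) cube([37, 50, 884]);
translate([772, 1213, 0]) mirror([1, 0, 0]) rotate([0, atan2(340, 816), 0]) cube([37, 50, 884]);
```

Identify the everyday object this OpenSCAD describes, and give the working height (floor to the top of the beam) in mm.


A sawhorse. The overall height is 901 mm.

A beam across two mirrored pairs of raked legs — a sawhorse. The beam's underside is at z = 816 (matching the legs' vertical rise in atan2(340, 816)) and the beam is 85 mm tall, so its top is at 816 + 85 = 901 mm. The raked legs top out at the beam's underside, so that is the highest point.


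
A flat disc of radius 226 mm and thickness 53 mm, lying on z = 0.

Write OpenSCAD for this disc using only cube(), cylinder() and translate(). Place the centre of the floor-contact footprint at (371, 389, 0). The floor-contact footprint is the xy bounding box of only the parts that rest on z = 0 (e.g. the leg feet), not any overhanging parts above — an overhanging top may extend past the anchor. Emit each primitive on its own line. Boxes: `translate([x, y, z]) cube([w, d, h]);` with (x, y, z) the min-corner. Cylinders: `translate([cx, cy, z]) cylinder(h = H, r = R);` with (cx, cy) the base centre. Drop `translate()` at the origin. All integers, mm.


translate([371, 389, 0]) cylinder(h = 53, r = 226);


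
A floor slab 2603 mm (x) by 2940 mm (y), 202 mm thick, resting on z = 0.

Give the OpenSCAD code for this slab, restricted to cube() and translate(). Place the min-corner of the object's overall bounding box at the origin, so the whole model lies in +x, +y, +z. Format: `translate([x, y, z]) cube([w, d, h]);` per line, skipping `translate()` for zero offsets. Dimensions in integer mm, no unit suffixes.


cube([2603, 2940, 202]);


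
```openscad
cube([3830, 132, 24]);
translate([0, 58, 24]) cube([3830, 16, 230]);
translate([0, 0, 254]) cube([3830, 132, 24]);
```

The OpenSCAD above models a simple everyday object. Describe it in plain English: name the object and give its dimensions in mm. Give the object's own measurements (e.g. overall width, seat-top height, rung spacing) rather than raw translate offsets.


An I-beam lying along x, 3830 mm long. Overall section height 278 mm. Two flanges 132 mm wide (y) and 24 mm thick, one on the floor and one at the top; a web 16 mm thick runs between them, centred on the flange width.


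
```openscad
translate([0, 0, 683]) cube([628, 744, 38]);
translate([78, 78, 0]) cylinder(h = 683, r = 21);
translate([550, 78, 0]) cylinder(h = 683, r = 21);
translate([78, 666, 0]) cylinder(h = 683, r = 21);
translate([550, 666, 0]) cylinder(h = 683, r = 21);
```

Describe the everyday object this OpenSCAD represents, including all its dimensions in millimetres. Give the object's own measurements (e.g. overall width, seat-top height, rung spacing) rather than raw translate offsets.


A rectangular dining table. The top is 628×744×38 mm with its upper surface at z = 721 mm. It stands on four round legs of 42 mm diameter, each leg's bounding box inset 57 mm from the nearest pair of top edges, running from the floor to the underside of the top.


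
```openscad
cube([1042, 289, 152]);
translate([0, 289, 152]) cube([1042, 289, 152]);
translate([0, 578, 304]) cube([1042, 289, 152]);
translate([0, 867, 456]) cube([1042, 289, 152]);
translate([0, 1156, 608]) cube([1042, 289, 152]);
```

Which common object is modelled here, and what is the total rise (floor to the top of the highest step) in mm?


A staircase. The total rise is 760 mm.

5 identical blocks, each offset up and back from the previous — a staircase. Each step is 152 mm tall and there are 5 of them, so the total rise is 5 × 152 = 760 mm.


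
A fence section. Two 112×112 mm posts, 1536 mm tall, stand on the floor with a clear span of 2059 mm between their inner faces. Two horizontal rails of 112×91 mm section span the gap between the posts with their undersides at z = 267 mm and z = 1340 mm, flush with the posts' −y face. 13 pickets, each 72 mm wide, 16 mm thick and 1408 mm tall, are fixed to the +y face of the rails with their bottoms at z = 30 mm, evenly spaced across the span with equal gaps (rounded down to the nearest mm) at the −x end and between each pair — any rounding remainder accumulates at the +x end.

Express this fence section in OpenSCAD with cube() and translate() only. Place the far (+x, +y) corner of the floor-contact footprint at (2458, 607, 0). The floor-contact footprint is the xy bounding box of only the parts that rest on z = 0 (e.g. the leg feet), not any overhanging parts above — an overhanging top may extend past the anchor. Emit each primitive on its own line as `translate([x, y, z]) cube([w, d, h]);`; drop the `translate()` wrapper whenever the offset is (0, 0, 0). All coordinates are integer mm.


translate([175, 495, 0]) cube([112, 112, 1536]);
translate([2346, 495, 0]) cube([112, 112, 1536]);
translate([287, 495, 267]) cube([2059, 112, 91]);
translate([287, 495, 1340]) cube([2059, 112, 91]);
translate([367, 607, 30]) cube([72, 16, 1408]);
translate([519, 607, 30]) cube([72, 16, 1408]);
translate([671, 607, 30]) cube([72, 16, 1408]);
translate([823, 607, 30]) cube([72, 16, 1408]);
translate([975, 607, 30]) cube([72, 16, 1408]);
translate([1127, 607, 30]) cube([72, 16, 1408]);
translate([1279, 607, 30]) cube([72, 16, 1408]);
translate([1431, 607, 30]) cube([72, 16, 1408]);
translate([1583, 607, 30]) cube([72, 16, 1408]);
translate([1735, 607, 30]) cube([72, 16, 1408]);
translate([1887, 607, 30]) cube([72, 16, 1408]);
translate([2039, 607, 30]) cube([72, 16, 1408]);
translate([2191, 607, 30]) cube([72, 16, 1408]);


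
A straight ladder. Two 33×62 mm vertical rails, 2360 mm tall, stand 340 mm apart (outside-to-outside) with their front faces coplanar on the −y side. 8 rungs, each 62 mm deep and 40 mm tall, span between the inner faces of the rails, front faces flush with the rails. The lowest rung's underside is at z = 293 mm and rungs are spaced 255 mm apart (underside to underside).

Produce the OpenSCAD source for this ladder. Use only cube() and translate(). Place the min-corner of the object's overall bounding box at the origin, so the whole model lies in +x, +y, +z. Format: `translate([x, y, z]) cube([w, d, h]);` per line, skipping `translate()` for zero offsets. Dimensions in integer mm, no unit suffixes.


cube([33, 62, 2360]);
translate([307, 0, 0]) cube([33, 62, 2360]);
translate([33, 0, 293]) cube([274, 62, 40]);
translate([33, 0, 548]) cube([274, 62, 40]);
translate([33, 0, 803]) cube([274, 62, 40]);
translate([33, 0, 1058]) cube([274, 62, 40]);
translate([33, 0, 1313]) cube([274, 62, 40]);
translate([33, 0, 1568]) cube([274, 62, 40]);
translate([33, 0, 1823]) cube([274, 62, 40]);
translate([33, 0, 2078]) cube([274, 62, 40]);
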